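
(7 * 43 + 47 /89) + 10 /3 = 81398 /267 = 304.86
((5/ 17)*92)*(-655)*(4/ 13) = -1205200/ 221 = -5453.39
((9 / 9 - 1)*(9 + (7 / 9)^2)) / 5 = 0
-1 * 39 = -39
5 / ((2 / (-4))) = -10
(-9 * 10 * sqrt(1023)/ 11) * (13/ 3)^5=-3712930 * sqrt(1023)/ 297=-399850.95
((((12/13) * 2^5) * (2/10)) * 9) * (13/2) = 345.60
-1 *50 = -50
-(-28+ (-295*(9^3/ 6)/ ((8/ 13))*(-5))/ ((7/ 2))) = -83177.80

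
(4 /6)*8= 16 /3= 5.33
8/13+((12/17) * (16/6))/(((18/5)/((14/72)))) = 12836/17901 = 0.72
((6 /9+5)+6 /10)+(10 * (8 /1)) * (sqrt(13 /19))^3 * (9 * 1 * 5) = 94 /15+46800 * sqrt(247) /361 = 2043.72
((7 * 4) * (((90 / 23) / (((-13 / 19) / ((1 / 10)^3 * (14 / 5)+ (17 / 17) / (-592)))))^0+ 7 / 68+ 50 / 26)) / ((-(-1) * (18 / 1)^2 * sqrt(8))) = 18725 * sqrt(2) / 286416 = 0.09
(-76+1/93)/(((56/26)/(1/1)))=-91871/2604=-35.28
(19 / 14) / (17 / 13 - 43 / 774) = 2223 / 2051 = 1.08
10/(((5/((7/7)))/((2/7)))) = 0.57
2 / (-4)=-1 / 2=-0.50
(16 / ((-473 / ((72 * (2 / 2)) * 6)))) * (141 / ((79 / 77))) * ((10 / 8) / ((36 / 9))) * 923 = -1967762160 / 3397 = -579264.69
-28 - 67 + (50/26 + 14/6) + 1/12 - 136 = -35359/156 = -226.66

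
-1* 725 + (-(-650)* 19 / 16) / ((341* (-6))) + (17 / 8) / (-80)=-474936391 / 654720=-725.40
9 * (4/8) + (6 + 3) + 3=33/2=16.50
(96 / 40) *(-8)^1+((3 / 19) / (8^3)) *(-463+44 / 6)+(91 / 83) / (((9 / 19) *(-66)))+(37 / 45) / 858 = -6711080401 / 346384896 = -19.37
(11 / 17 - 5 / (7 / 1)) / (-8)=1 / 119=0.01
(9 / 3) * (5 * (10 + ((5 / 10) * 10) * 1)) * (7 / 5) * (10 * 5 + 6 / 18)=15855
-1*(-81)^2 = -6561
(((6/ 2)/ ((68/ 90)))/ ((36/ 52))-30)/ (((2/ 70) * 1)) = -28875/ 34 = -849.26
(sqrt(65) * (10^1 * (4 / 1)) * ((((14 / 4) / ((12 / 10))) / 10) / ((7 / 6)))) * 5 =50 * sqrt(65) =403.11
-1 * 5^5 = -3125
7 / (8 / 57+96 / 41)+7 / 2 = 36659 / 5800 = 6.32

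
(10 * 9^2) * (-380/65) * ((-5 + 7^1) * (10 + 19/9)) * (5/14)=-3727800/91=-40964.84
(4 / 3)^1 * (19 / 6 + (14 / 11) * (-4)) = -254 / 99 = -2.57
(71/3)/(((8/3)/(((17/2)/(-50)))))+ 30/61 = -49627/48800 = -1.02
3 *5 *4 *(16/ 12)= 80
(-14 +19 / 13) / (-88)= 163 / 1144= 0.14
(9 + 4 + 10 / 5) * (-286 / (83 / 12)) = -51480 / 83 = -620.24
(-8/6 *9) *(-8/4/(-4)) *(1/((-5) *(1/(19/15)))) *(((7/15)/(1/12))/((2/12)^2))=38304/125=306.43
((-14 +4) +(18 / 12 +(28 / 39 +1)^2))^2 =284900641 / 9253764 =30.79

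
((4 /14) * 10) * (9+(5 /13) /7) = 16480 /637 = 25.87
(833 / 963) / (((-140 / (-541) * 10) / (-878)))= -28262381 / 96300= -293.48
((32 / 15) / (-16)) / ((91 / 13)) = -2 / 105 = -0.02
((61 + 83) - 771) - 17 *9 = -780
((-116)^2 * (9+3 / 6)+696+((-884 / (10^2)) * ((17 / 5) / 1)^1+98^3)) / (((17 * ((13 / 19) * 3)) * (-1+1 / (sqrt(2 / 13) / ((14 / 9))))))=68593867659 / 32956625+53350785957 * sqrt(26) / 32956625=10335.72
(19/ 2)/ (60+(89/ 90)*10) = 171/ 1258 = 0.14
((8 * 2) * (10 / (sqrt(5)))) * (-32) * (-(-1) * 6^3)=-221184 * sqrt(5)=-494582.46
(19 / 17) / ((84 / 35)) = 95 / 204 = 0.47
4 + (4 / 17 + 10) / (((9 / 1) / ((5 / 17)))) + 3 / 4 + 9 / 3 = 28037 / 3468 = 8.08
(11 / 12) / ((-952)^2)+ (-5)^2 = 271891211 / 10875648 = 25.00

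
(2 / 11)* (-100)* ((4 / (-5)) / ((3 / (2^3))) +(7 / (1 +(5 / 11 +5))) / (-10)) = 95500 / 2343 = 40.76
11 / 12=0.92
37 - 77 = -40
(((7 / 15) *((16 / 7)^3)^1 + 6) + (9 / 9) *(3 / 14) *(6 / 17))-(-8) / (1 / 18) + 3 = 1982312 / 12495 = 158.65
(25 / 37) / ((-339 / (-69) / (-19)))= -10925 / 4181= -2.61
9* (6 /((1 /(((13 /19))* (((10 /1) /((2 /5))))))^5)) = 195799042968750 /2476099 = 79075611.67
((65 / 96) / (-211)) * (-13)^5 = 24134045 / 20256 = 1191.45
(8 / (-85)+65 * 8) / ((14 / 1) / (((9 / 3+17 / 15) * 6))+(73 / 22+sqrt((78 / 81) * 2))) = 134675871264 / 877279475 - 7708034928 * sqrt(39) / 877279475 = 98.64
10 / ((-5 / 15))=-30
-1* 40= -40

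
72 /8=9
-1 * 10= -10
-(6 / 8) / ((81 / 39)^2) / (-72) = 169 / 69984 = 0.00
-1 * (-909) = 909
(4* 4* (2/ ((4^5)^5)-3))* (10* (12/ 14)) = -25332747903959025/ 61572651155456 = -411.43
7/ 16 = 0.44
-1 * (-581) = 581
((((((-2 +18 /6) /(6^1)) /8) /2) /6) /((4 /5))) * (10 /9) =25 /10368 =0.00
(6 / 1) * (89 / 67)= 534 / 67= 7.97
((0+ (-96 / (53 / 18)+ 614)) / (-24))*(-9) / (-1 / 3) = -138663 / 212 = -654.07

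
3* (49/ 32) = 4.59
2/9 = 0.22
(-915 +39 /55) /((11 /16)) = -804576 /605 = -1329.88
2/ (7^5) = 0.00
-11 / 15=-0.73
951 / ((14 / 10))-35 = 644.29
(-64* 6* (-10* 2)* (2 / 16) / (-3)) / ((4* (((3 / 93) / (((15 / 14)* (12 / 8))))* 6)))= -4650 / 7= -664.29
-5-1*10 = -15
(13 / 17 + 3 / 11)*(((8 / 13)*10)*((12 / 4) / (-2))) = -23280 / 2431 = -9.58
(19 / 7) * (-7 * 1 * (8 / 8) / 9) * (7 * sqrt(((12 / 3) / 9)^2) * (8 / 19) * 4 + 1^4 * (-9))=643 / 81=7.94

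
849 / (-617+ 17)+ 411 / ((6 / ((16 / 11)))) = 216087 / 2200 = 98.22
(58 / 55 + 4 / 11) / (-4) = -39 / 110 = -0.35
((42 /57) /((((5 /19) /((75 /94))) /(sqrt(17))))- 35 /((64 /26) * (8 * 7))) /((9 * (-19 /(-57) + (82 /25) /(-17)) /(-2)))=27625 /68736- 29750 * sqrt(17) /8413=-14.18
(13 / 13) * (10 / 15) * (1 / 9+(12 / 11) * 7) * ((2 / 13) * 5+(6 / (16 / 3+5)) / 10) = 196706 / 46035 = 4.27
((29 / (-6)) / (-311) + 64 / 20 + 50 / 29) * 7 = 9355703 / 270570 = 34.58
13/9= 1.44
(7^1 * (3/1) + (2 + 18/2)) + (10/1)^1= 42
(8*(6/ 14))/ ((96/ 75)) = 75/ 28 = 2.68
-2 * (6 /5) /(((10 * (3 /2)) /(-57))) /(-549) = -76 /4575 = -0.02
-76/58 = -38/29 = -1.31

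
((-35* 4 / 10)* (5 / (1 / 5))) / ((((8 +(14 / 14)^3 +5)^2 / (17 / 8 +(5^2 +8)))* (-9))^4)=-155870988025 / 2832867326951424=-0.00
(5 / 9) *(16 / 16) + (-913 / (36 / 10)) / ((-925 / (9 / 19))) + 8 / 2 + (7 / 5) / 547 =162245087 / 34608690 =4.69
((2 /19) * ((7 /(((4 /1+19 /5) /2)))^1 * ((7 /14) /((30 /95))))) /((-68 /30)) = -175 /1326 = -0.13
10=10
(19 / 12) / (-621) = -19 / 7452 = -0.00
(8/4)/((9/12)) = 8/3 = 2.67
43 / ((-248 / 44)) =-473 / 62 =-7.63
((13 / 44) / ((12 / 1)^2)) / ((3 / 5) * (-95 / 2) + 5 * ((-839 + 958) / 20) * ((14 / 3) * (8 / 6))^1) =13 / 992288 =0.00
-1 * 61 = -61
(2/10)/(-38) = -1/190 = -0.01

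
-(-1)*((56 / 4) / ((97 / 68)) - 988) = -978.19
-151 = -151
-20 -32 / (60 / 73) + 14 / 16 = -58.06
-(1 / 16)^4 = -1 / 65536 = -0.00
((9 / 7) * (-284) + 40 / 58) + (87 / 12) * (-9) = -348919 / 812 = -429.70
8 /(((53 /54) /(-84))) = -36288 /53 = -684.68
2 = 2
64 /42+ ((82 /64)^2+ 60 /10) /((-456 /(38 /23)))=986627 /659456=1.50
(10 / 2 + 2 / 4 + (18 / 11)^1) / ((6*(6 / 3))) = 157 / 264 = 0.59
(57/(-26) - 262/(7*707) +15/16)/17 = -1346185/17499664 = -0.08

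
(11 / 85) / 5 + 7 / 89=3954 / 37825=0.10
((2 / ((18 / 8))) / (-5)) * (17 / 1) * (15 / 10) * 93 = -421.60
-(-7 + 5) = 2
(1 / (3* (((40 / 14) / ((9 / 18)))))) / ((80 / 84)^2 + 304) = 1029 / 5378560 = 0.00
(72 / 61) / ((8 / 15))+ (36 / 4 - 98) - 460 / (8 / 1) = -17603 / 122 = -144.29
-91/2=-45.50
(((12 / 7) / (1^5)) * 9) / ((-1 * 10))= -54 / 35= -1.54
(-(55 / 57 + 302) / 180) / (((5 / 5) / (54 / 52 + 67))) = -30548861 / 266760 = -114.52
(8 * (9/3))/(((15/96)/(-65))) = -9984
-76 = -76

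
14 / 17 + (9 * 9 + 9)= 1544 / 17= 90.82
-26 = -26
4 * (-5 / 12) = -5 / 3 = -1.67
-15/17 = -0.88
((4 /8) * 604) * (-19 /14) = -2869 /7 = -409.86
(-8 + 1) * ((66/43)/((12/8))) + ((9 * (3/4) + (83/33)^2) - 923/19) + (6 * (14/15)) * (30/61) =-8664419537/217089972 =-39.91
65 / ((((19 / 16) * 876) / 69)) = 5980 / 1387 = 4.31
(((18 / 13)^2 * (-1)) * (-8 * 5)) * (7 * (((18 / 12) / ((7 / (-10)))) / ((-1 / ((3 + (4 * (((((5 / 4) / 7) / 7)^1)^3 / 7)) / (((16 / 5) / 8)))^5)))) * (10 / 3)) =31275176105902679668151347106725304974804125 / 33565105975668164842948803315298205696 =931776.47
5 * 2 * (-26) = -260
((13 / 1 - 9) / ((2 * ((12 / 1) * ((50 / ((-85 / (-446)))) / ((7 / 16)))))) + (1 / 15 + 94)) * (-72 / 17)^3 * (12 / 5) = -27633870576 / 1611175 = -17151.38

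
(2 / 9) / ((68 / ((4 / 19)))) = 2 / 2907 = 0.00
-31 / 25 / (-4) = 31 / 100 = 0.31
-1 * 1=-1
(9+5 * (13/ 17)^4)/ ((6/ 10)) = 4472470/ 250563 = 17.85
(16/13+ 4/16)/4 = 77/208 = 0.37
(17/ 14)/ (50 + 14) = 17/ 896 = 0.02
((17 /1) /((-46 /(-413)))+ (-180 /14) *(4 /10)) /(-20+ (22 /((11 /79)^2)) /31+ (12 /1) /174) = 469638499 /53091360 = 8.85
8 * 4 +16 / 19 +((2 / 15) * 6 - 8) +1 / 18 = 43943 / 1710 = 25.70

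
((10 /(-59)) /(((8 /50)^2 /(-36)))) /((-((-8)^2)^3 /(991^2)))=-27621028125 /30932992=-892.93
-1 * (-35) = 35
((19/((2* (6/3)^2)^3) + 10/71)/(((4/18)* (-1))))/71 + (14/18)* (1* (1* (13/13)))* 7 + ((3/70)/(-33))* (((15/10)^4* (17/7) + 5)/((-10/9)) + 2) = 3412296893297/626019609600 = 5.45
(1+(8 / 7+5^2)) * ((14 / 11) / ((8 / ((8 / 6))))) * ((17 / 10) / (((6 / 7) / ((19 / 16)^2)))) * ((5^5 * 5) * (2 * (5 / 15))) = 12753453125 / 76032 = 167737.97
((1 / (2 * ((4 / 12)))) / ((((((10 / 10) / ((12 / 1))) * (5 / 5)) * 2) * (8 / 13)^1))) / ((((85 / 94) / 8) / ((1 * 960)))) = 2111616 / 17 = 124212.71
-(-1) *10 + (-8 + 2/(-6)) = 5/3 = 1.67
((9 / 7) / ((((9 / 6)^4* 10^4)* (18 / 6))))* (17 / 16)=17 / 1890000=0.00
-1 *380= -380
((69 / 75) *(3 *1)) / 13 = 69 / 325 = 0.21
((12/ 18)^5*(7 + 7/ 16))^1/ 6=119/ 729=0.16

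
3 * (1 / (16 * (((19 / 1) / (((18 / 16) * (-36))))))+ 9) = 26.60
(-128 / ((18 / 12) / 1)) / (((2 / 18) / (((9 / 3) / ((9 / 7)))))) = -1792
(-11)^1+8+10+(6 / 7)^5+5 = 209460 / 16807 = 12.46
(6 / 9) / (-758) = -1 / 1137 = -0.00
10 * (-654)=-6540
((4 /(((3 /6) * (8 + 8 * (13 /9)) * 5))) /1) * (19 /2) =171 /220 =0.78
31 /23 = 1.35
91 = 91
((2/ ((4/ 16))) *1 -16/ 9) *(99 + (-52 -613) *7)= -255136/ 9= -28348.44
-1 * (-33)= 33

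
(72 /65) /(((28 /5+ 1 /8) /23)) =13248 /2977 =4.45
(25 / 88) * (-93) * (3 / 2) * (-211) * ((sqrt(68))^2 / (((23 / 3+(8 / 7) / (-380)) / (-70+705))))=31695106393125 / 672716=47115136.84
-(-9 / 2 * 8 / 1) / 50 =18 / 25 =0.72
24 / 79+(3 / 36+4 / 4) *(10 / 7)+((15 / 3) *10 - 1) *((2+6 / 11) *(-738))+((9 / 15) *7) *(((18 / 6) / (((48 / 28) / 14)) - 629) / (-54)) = -11192702869 / 121660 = -91999.86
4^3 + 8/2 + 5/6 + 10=473/6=78.83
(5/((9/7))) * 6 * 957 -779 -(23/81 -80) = 1752088/81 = 21630.72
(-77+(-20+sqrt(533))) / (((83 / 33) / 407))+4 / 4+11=-1301811 / 83+13431 * sqrt(533) / 83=-11948.58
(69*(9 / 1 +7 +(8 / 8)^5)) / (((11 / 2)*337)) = 2346 / 3707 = 0.63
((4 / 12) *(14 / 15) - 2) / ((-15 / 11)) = 836 / 675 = 1.24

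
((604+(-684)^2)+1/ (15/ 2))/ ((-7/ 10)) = -14053804/ 21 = -669228.76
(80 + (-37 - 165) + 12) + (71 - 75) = -114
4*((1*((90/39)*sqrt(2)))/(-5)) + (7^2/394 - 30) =-11771/394 - 24*sqrt(2)/13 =-32.49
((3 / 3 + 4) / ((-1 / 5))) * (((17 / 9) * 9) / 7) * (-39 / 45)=52.62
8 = 8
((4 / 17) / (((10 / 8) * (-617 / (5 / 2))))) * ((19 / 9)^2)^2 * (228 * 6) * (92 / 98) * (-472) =3440707935232 / 374677569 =9183.12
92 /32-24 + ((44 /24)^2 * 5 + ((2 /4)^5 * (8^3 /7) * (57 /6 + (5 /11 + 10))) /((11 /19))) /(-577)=-749170885 /35187768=-21.29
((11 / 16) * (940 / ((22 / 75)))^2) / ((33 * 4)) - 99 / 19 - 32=1966021873 / 36784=53447.75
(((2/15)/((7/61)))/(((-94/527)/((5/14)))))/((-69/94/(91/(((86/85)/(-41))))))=-1456419835/124614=-11687.45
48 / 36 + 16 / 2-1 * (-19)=85 / 3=28.33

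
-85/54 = -1.57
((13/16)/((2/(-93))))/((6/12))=-1209/16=-75.56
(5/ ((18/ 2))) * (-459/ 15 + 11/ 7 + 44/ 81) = -80756/ 5103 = -15.83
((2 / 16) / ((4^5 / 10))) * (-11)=-55 / 4096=-0.01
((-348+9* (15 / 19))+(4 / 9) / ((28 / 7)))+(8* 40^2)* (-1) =-2247074 / 171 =-13140.78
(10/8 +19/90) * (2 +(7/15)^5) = 403851491/136687500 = 2.95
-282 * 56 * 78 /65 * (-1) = 94752 /5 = 18950.40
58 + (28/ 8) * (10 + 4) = 107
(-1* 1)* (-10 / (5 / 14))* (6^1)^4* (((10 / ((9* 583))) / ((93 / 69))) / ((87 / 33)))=927360 / 47647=19.46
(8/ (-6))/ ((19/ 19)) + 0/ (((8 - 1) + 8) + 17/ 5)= -4/ 3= -1.33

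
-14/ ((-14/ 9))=9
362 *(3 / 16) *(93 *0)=0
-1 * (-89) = 89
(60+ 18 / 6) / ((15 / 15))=63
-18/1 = -18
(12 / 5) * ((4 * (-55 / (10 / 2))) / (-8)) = 66 / 5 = 13.20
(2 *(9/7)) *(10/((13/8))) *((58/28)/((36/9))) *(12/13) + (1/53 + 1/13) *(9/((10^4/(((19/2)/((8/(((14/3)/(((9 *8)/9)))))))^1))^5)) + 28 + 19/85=129019502914562949120004957231990978267/3605121943260364800000000000000000000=35.79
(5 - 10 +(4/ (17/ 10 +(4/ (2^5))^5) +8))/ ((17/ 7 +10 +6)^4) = 3579792559/ 77132160813573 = 0.00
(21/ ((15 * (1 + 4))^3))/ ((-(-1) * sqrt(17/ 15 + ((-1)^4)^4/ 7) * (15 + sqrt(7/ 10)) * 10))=-49 * sqrt(201)/ 42266531250 + 7 * sqrt(14070)/ 2817768750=0.00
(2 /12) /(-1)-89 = -535 /6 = -89.17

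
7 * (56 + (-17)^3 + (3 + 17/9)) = -305683/9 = -33964.78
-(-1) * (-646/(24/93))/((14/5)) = -50065/56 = -894.02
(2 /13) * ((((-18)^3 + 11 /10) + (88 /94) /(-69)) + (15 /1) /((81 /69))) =-566046431 /632385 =-895.10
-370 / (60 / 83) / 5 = -3071 / 30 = -102.37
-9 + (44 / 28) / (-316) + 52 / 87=-1617929 / 192444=-8.41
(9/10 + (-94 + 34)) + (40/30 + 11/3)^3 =65.90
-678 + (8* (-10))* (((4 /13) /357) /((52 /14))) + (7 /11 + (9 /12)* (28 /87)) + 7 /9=-5578901425 /8248383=-676.36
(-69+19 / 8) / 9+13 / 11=-4927 / 792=-6.22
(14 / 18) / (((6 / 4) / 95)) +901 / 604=827647 / 16308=50.75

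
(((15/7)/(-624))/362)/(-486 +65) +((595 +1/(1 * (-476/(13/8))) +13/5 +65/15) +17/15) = 8530904816431/14145953640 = 603.06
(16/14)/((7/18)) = 144/49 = 2.94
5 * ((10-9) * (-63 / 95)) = -3.32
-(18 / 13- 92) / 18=5.03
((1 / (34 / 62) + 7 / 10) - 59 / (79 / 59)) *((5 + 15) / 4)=-557879 / 2686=-207.70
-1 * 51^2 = -2601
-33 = -33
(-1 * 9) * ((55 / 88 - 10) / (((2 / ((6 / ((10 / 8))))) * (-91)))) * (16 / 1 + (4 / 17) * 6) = -59940 / 1547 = -38.75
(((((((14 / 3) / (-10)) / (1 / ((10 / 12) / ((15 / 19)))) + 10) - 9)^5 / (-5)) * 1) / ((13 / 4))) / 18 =-48261724457 / 419705529750000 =-0.00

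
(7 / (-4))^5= -16807 / 1024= -16.41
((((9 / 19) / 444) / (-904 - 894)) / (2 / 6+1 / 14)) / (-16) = 63 / 687612736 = 0.00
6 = 6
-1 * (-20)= 20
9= 9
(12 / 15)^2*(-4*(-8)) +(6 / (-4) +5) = 1199 / 50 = 23.98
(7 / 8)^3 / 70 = 0.01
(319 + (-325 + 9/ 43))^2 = 62001/ 1849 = 33.53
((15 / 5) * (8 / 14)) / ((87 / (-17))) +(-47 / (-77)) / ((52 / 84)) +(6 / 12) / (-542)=20457487 / 31467436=0.65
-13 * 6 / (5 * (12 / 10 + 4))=-3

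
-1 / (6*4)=-1 / 24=-0.04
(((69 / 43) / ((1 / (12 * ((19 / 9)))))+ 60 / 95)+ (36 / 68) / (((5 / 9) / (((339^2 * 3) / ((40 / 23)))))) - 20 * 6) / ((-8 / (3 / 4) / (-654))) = 514568936408913 / 44444800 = 11577708.45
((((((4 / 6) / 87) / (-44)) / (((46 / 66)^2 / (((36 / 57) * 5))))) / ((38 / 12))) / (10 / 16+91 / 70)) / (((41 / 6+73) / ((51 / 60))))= -36720 / 18569252653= -0.00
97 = 97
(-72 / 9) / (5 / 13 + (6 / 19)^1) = -1976 / 173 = -11.42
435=435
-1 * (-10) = 10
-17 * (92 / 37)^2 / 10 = -71944 / 6845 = -10.51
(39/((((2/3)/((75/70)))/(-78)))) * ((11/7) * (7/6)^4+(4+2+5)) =-15234505/224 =-68011.18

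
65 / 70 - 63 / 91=43 / 182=0.24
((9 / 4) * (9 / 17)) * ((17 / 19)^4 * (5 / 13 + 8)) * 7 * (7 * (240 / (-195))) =-8501867892 / 22024249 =-386.02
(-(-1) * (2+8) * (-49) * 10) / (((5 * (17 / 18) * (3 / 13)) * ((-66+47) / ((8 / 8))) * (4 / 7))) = 133770 / 323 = 414.15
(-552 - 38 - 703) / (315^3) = -431 / 10418625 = -0.00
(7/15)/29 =7/435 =0.02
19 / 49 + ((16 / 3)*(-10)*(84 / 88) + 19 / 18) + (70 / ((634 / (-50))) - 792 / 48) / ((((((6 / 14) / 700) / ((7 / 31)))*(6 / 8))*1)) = -115238140351 / 10593506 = -10878.19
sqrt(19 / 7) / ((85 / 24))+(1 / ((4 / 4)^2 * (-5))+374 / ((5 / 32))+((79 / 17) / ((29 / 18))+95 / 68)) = 2398.15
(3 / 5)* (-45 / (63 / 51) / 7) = -153 / 49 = -3.12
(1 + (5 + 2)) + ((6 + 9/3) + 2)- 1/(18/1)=341/18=18.94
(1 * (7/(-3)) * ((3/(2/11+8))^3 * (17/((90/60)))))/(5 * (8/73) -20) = 11562397/172530000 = 0.07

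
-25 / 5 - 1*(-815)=810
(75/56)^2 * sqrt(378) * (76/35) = 64125 * sqrt(42)/5488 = 75.72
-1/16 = -0.06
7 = 7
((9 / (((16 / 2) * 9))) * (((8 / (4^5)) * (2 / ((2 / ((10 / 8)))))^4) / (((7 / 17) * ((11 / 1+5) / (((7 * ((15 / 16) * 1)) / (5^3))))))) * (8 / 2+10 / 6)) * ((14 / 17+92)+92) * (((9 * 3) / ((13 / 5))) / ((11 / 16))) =90136125 / 299892736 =0.30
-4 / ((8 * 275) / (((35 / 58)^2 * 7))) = -343 / 74008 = -0.00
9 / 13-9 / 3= -2.31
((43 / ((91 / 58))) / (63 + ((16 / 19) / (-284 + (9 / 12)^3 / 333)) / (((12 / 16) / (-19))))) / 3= 1677237446 / 11580273523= 0.14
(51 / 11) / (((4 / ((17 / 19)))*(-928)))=-867 / 775808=-0.00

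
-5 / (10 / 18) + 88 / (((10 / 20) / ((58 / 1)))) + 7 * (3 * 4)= 10283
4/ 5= 0.80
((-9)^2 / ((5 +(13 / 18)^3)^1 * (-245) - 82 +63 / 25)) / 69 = -3936600 / 4683945607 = -0.00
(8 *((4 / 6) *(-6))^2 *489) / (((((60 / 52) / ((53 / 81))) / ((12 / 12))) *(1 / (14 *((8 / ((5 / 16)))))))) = 25760530432 / 2025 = 12721249.60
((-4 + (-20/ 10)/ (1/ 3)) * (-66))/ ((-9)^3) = -220/ 243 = -0.91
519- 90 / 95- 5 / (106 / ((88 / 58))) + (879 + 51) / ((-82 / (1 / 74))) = 45880528039 / 88601902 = 517.83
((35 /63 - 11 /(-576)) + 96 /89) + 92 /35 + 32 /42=5.04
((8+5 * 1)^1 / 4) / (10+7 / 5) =65 / 228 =0.29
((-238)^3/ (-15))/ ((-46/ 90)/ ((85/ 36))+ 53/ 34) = 327402320/ 489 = 669534.40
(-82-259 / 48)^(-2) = 2304 / 17598025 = 0.00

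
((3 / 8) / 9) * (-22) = -11 / 12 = -0.92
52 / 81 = 0.64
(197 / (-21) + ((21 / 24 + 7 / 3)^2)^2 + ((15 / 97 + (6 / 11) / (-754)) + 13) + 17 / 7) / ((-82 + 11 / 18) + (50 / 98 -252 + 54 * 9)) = 733445877939859 / 1001342080088064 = 0.73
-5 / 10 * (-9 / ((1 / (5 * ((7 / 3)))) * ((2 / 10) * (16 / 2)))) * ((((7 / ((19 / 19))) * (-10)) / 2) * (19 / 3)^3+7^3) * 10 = -50488375 / 18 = -2804909.72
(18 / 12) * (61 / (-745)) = -183 / 1490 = -0.12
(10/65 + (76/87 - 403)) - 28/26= -455849/1131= -403.05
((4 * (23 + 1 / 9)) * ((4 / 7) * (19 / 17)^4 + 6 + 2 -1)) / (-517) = -1.41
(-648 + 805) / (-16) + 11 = 19 / 16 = 1.19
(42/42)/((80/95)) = 19/16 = 1.19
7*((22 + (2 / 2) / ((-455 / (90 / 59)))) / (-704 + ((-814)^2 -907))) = 23620 / 101395099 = 0.00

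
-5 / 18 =-0.28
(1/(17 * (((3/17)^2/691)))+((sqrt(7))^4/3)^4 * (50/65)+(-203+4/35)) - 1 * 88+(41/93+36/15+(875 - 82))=56556.63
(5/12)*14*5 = 175/6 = 29.17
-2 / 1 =-2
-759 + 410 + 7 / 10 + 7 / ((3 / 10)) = -324.97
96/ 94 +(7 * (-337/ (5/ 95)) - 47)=-2108748/ 47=-44866.98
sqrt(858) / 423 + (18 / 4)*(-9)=-81 / 2 + sqrt(858) / 423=-40.43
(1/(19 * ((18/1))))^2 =0.00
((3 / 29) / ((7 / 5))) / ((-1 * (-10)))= 3 / 406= 0.01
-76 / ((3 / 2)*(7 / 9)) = -456 / 7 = -65.14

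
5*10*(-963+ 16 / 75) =-144418 / 3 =-48139.33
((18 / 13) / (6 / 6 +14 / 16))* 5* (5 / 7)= 240 / 91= 2.64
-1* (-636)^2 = -404496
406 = 406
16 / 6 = 8 / 3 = 2.67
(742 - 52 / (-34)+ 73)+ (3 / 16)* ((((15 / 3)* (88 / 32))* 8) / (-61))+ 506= 10968899 / 8296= 1322.19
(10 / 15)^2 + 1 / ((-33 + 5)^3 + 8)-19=-3664657 / 197496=-18.56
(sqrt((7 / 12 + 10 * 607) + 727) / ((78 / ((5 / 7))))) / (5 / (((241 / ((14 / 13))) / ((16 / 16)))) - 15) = -241 * sqrt(244713) / 2365020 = -0.05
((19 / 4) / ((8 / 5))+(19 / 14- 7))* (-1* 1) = 599 / 224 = 2.67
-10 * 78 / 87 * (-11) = 2860 / 29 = 98.62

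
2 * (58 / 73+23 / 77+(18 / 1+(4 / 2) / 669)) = 143620658 / 3760449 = 38.19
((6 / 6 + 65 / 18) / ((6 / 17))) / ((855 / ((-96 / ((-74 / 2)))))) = 0.04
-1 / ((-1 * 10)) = 1 / 10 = 0.10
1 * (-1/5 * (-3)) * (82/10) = 123/25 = 4.92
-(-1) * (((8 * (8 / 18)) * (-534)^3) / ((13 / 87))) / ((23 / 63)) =-2967502148352 / 299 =-9924756349.00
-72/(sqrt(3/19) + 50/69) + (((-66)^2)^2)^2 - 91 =342792*sqrt(57)/33217 + 11959468818452749685/33217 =360040606269540.83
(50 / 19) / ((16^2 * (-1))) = -25 / 2432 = -0.01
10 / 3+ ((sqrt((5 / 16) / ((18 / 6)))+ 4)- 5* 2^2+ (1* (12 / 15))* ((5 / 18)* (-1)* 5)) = -124 / 9+ sqrt(15) / 12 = -13.46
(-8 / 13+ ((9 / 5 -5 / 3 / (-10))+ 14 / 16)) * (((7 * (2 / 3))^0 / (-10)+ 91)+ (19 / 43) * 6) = 46569457 / 223600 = 208.27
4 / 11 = 0.36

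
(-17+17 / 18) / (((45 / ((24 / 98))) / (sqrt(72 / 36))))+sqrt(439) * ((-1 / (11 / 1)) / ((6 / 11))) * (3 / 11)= -sqrt(439) / 22-578 * sqrt(2) / 6615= -1.08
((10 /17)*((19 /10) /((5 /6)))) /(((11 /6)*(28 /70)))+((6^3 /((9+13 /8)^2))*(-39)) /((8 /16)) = -11715642 /79475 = -147.41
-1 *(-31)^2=-961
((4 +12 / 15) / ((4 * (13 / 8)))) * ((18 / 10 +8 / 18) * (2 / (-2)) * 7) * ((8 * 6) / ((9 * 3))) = -180992 / 8775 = -20.63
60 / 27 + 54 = 506 / 9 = 56.22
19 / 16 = 1.19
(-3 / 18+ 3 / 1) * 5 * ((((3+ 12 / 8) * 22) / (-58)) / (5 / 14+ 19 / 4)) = -4.73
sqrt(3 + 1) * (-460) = -920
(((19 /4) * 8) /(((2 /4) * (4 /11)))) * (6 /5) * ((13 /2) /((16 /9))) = 73359 /80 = 916.99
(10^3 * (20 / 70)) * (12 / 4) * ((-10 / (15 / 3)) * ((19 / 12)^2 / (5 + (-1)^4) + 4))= -477125 / 63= -7573.41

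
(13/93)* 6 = 26/31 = 0.84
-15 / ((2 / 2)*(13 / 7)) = -105 / 13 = -8.08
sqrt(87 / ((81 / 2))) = sqrt(174) / 9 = 1.47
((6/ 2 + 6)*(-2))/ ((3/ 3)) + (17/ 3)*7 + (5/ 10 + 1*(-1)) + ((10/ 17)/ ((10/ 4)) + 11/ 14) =7921/ 357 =22.19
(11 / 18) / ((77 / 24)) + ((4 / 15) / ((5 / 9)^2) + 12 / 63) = 3268 / 2625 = 1.24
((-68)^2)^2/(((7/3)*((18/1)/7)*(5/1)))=10690688/15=712712.53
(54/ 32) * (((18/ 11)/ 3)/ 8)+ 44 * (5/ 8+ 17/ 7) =662679/ 4928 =134.47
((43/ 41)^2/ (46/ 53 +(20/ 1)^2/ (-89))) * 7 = -61052131/ 28755186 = -2.12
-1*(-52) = 52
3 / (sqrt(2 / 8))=6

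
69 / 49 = 1.41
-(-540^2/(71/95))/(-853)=-27702000/60563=-457.41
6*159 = 954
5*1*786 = 3930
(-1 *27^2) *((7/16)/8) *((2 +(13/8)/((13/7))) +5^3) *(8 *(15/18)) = -8700615/256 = -33986.78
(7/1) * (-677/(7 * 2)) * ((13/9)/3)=-8801/54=-162.98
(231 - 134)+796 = 893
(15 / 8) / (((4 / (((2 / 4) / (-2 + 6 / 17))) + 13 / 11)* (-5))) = 561 / 17944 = 0.03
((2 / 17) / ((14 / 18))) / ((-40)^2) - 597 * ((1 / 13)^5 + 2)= -42204483251163 / 35347093600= -1194.00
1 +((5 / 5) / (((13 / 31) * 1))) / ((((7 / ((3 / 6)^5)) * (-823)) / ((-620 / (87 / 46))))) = 26173279 / 26062764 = 1.00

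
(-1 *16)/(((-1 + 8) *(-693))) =16/4851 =0.00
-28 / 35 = -0.80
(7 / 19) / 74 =7 / 1406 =0.00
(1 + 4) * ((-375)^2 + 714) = 706695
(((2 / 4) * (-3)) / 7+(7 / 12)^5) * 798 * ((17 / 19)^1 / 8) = -4345183 / 331776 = -13.10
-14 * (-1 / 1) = 14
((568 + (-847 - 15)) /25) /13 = -294 /325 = -0.90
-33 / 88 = -3 / 8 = -0.38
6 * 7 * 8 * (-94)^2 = 2968896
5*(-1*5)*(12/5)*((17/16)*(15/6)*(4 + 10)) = -8925/4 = -2231.25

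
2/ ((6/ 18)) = 6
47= 47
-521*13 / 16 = -6773 / 16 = -423.31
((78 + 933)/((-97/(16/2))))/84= -674/679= -0.99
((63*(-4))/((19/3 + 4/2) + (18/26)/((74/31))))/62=-363636/771497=-0.47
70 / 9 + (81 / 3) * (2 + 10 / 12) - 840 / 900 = 7501 / 90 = 83.34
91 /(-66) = -91 /66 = -1.38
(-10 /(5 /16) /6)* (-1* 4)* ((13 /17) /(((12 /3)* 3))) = 208 /153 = 1.36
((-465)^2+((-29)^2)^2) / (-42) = -461753 / 21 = -21988.24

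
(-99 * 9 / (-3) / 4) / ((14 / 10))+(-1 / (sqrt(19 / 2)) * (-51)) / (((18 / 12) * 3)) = 34 * sqrt(38) / 57+1485 / 28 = 56.71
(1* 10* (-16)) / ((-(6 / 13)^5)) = 1856465 / 243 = 7639.77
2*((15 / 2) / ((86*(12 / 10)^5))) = 15625 / 222912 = 0.07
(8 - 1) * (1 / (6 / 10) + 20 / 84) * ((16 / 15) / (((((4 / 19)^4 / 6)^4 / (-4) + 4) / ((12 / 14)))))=498426762644849377752768 / 163546281492841084634615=3.05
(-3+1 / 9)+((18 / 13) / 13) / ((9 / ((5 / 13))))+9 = 120925 / 19773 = 6.12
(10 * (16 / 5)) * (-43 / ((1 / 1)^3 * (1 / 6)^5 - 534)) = 10699776 / 4152383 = 2.58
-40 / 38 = -20 / 19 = -1.05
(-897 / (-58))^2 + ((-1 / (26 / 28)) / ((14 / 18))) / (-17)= 177879141 / 743444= 239.26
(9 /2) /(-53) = -9 /106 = -0.08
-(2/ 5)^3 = -8/ 125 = -0.06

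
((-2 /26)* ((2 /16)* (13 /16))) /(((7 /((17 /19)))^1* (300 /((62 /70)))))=-0.00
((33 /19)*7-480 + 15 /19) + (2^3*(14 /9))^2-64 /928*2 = -13939438 /44631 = -312.33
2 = 2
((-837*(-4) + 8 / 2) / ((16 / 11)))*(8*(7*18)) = 2322936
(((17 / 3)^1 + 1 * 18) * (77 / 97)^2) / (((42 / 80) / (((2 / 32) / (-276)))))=-0.01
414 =414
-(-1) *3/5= 3/5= 0.60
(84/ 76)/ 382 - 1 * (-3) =21795/ 7258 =3.00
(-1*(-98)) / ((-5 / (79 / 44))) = -3871 / 110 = -35.19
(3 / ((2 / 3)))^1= 9 / 2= 4.50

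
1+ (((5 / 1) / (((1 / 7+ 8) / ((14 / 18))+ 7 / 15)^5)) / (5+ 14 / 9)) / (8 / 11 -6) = 114820547364116424784271 / 114820653543914318424896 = 1.00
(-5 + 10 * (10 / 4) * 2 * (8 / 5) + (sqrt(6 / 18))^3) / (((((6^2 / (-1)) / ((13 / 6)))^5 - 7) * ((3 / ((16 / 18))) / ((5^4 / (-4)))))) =464116250 * sqrt(3) / 114255582821361 + 11602906250 / 4231688252643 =0.00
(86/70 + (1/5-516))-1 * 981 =-10469/7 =-1495.57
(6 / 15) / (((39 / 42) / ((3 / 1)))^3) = 148176 / 10985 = 13.49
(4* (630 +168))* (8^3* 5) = 8171520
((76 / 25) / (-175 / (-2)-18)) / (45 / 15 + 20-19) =38 / 3475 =0.01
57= 57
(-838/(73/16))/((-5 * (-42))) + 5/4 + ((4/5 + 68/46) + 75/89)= 3.50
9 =9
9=9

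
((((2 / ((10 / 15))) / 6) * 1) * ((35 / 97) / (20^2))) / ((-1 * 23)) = -7 / 356960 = -0.00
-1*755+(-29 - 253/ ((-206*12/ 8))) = -242003/ 309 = -783.18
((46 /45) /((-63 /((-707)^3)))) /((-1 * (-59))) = 2322298454 /23895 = 97187.63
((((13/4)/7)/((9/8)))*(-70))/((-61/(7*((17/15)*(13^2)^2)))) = 176735468/1647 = 107307.51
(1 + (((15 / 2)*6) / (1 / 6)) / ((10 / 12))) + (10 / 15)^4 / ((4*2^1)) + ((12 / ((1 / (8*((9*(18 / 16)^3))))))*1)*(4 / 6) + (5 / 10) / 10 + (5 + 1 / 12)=3726917 / 3240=1150.28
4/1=4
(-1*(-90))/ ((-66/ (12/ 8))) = -45/ 22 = -2.05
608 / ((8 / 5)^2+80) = 7.36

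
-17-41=-58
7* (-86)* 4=-2408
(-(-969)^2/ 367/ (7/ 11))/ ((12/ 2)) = -3442857/ 5138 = -670.08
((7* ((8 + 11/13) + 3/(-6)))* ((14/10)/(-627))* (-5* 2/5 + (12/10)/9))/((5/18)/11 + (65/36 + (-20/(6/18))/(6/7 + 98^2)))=20017175416/149985593875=0.13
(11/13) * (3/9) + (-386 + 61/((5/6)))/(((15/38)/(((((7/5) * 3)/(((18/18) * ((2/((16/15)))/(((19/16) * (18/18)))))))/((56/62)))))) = -56876978/24375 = -2333.41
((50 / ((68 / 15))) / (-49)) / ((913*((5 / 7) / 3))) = -225 / 217294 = -0.00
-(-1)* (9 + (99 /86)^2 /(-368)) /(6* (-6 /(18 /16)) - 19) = -8161917 /46269376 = -0.18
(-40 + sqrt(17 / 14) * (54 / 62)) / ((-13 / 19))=760 / 13-513 * sqrt(238) / 5642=57.06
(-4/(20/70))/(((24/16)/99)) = -924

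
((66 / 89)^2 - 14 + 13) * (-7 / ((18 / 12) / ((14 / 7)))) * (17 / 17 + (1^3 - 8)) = -25.20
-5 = -5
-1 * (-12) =12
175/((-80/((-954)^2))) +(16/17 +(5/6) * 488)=-406056113/204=-1990471.14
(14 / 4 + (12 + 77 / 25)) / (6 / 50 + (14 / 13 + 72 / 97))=1171469 / 122266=9.58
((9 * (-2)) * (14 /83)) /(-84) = 3 /83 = 0.04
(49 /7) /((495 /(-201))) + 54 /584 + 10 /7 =-445651 /337260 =-1.32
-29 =-29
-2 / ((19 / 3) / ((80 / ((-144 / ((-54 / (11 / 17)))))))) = -3060 / 209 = -14.64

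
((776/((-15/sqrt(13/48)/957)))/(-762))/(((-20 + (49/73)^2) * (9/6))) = -1.15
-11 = -11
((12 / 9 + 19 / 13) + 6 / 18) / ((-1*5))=-122 / 195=-0.63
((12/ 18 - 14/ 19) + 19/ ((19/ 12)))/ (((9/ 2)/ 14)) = 19040/ 513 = 37.12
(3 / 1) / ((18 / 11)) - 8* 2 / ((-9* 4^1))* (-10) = -47 / 18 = -2.61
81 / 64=1.27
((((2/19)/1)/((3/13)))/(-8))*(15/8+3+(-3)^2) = -481/608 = -0.79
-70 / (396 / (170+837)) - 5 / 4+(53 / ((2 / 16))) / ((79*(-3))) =-5663783 / 31284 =-181.04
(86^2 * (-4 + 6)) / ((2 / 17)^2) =1068722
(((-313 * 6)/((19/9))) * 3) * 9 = -456354/19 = -24018.63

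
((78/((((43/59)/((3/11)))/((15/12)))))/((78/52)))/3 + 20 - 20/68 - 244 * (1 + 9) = -19396390/8041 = -2412.19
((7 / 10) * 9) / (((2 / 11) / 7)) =4851 / 20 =242.55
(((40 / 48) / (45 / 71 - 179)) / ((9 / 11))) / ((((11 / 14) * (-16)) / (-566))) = -703255 / 2735424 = -0.26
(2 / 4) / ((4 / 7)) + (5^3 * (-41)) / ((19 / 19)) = -40993 / 8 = -5124.12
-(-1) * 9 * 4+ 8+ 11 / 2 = 99 / 2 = 49.50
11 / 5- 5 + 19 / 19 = -9 / 5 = -1.80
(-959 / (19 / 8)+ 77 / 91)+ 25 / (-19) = -99852 / 247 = -404.26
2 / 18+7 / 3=22 / 9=2.44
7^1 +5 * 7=42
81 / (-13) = -81 / 13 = -6.23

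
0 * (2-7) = 0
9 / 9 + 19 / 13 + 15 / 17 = 739 / 221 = 3.34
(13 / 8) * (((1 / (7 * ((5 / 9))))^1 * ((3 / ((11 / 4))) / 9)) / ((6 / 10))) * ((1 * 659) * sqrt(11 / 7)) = 8567 * sqrt(77) / 1078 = 69.74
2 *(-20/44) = -10/11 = -0.91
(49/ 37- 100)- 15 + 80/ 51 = -211546/ 1887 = -112.11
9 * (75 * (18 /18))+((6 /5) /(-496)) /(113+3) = 97091997 /143840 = 675.00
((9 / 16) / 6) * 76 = 57 / 8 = 7.12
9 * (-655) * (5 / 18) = -1637.50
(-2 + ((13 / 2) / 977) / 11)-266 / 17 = -6447979 / 365398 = -17.65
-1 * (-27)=27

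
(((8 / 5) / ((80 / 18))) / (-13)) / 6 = -3 / 650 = -0.00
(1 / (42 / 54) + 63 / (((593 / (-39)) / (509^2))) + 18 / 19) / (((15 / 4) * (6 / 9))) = -33865028856 / 78869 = -429383.27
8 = 8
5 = 5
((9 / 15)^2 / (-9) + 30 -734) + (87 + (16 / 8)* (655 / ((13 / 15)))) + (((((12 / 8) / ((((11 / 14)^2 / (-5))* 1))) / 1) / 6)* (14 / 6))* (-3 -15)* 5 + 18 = 52605252 / 39325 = 1337.71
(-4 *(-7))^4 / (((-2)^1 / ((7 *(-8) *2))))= 34420736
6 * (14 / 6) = 14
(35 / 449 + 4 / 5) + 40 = 91771 / 2245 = 40.88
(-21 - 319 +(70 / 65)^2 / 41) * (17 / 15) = -40046288 / 103935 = -385.30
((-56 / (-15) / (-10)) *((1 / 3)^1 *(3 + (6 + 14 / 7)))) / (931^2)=-44 / 27860175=-0.00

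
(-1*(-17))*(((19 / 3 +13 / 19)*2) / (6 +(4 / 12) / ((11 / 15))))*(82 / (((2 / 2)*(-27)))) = -112.27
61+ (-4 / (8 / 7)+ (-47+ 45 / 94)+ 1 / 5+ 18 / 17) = 48889 / 3995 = 12.24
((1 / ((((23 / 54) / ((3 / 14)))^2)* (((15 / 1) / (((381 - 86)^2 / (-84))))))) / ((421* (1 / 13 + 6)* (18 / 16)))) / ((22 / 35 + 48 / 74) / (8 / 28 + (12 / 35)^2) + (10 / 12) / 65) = -2009936431620 / 1052296724675329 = -0.00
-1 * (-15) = 15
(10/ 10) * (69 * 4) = 276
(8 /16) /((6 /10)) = 5 /6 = 0.83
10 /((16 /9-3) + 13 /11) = -495 /2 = -247.50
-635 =-635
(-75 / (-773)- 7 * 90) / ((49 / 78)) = -37979370 / 37877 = -1002.70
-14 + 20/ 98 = -676/ 49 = -13.80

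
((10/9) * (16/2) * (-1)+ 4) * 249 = -3652/3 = -1217.33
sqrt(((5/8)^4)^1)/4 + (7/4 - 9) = -1831/256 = -7.15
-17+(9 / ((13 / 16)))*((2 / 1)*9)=182.38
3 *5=15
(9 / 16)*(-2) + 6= 39 / 8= 4.88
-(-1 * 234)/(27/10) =260/3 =86.67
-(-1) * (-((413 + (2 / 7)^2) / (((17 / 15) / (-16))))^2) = -23598609465600 / 693889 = -34009199.55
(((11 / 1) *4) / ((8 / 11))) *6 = 363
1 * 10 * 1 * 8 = 80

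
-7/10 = -0.70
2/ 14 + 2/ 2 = 8/ 7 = 1.14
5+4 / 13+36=537 / 13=41.31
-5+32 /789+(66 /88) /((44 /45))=-582173 /138864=-4.19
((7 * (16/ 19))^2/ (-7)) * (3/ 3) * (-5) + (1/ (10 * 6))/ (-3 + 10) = 3763561/ 151620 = 24.82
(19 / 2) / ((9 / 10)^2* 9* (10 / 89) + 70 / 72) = 152190 / 28697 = 5.30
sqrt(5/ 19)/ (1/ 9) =9 * sqrt(95)/ 19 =4.62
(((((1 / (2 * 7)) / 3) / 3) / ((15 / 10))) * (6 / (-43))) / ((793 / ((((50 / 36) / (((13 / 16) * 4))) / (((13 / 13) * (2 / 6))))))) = -100 / 83781243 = -0.00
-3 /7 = -0.43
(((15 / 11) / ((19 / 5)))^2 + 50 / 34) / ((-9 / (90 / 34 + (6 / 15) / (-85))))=-0.47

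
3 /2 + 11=25 /2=12.50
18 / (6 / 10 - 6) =-10 / 3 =-3.33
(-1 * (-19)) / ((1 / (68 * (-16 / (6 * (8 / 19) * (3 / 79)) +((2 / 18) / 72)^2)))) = -22619901565 / 104976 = -215476.89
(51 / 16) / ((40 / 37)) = 1887 / 640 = 2.95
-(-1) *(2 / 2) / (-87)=-1 / 87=-0.01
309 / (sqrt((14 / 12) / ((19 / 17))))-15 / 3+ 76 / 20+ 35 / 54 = -149 / 270+ 309 *sqrt(13566) / 119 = 301.89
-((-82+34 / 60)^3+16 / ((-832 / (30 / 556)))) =13173420614687 / 24394500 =540016.01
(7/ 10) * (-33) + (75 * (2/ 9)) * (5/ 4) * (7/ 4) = 1603/ 120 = 13.36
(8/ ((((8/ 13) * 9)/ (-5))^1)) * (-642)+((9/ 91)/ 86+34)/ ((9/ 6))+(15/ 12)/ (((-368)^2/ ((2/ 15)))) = 4659.33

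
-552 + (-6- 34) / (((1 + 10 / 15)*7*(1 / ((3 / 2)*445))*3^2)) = -806.29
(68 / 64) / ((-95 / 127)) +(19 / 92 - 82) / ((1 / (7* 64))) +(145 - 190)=-1282678857 / 34960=-36689.90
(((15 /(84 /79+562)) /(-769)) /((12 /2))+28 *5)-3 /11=105151262347 /752546476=139.73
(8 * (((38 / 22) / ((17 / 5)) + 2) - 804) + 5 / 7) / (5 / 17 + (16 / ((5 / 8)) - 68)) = 41961445 / 275583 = 152.26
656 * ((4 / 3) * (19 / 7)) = 49856 / 21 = 2374.10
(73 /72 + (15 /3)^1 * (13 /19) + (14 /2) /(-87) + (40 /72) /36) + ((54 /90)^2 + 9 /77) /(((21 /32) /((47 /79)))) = 1825267415977 /380086522200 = 4.80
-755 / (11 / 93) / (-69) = 23405 / 253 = 92.51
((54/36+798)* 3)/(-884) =-369/136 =-2.71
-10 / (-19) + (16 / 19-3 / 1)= -31 / 19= -1.63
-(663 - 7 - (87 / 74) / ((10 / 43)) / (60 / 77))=-649.51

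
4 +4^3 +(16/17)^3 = 338180/4913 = 68.83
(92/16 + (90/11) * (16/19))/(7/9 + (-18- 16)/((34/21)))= -95103/152152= -0.63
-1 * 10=-10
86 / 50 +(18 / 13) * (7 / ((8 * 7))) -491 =-635839 / 1300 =-489.11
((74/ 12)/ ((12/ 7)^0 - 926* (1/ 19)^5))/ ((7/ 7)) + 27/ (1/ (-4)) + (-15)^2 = 1829187109/ 14851038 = 123.17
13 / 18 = 0.72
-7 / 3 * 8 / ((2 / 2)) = -18.67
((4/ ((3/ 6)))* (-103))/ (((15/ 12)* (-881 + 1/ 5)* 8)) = 103/ 1101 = 0.09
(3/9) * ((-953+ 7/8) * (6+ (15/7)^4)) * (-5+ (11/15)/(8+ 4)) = 6989813681/164640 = 42455.14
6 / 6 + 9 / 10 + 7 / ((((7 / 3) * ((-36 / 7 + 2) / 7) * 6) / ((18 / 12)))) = 0.23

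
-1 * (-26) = 26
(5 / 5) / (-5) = -1 / 5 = -0.20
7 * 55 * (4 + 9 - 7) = 2310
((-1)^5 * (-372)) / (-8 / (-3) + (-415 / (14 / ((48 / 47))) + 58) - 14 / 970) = 178074540 / 14542121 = 12.25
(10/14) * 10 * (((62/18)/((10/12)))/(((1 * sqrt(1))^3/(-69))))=-14260/7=-2037.14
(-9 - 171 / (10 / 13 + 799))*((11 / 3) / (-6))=58542 / 10397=5.63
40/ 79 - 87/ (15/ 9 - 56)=2.11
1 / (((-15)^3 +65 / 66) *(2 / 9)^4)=-216513 / 1781480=-0.12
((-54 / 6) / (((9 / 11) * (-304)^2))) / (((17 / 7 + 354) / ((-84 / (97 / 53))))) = 85701 / 5591514560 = 0.00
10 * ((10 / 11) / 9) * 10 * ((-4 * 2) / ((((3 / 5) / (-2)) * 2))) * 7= 280000 / 297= 942.76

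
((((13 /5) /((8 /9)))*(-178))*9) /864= -3471 /640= -5.42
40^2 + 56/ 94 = 75228/ 47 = 1600.60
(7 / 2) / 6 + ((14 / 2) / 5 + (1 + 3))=359 / 60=5.98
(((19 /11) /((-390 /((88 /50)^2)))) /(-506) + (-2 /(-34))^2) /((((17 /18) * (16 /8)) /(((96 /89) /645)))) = 271208544 /87840832015625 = 0.00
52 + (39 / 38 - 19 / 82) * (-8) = 35556 / 779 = 45.64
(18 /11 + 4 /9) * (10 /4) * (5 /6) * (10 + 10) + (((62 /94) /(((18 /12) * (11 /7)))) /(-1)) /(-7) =1210808 /13959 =86.74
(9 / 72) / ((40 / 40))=0.12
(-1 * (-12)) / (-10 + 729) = 12 / 719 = 0.02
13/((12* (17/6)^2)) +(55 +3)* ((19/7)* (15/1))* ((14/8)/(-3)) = -796117/578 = -1377.37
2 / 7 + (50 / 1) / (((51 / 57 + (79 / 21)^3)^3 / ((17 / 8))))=6929887913460517278041 / 24197880742395526313056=0.29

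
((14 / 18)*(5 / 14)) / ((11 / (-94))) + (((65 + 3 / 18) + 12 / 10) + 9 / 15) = 63947 / 990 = 64.59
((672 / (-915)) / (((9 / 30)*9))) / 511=-64 / 120231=-0.00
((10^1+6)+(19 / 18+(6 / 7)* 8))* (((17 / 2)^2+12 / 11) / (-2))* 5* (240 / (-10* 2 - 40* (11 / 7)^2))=340303285 / 38412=8859.30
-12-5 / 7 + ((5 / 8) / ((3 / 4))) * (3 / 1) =-10.21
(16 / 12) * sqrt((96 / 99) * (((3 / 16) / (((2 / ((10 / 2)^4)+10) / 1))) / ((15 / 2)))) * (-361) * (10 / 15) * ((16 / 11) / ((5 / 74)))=-3419392 * sqrt(28655) / 1702107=-340.07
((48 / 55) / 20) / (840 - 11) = 12 / 227975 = 0.00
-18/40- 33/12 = -16/5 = -3.20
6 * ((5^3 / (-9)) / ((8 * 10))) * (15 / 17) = -0.92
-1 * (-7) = 7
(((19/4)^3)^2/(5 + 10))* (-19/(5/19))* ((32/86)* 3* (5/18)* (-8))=16983563041/123840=137141.17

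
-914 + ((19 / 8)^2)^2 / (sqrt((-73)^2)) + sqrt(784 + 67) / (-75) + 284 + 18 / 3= -186450671 / 299008 - sqrt(851) / 75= -623.95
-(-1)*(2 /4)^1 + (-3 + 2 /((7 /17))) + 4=89 /14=6.36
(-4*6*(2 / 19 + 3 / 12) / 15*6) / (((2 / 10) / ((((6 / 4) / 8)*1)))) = -243 / 76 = -3.20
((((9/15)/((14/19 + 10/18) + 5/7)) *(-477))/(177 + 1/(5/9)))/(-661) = 570969/473141156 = 0.00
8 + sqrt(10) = 11.16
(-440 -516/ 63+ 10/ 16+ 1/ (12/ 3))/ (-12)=75149/ 2016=37.28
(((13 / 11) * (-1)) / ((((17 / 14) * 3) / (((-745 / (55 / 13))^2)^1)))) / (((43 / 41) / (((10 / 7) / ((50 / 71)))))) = -283971525734 / 14594415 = -19457.55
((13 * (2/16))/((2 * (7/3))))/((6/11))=143/224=0.64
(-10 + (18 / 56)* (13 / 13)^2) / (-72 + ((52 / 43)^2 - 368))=501079 / 22703968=0.02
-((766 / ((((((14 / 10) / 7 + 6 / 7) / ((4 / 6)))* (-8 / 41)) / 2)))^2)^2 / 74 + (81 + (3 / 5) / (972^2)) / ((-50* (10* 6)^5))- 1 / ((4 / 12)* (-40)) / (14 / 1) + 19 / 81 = -8122300729531.44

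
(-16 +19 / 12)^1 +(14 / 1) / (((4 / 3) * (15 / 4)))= -697 / 60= -11.62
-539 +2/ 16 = -4311/ 8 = -538.88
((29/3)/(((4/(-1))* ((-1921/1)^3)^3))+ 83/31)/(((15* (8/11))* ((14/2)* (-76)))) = -780599561535536580928397387878985/1692045735225945580635854946882926976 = -0.00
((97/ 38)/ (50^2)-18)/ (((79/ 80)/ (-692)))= 2366505752/ 187625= 12612.96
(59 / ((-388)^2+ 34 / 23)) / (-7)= -1357 / 24237822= -0.00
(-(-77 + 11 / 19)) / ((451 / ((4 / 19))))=528 / 14801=0.04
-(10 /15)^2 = -4 /9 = -0.44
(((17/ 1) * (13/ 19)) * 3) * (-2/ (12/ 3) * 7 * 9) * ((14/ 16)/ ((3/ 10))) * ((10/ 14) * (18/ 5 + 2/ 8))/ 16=-5360355/ 9728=-551.02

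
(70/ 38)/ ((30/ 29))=203/ 114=1.78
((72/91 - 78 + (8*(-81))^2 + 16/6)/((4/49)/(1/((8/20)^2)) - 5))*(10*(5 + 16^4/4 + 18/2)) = -1096334879451000/79417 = -13804788388.52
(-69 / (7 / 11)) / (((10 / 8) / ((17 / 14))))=-25806 / 245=-105.33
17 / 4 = 4.25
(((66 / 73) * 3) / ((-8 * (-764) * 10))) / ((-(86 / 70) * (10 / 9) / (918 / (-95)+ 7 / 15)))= 0.00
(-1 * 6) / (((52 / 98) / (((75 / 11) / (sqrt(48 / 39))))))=-11025 * sqrt(13) / 572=-69.50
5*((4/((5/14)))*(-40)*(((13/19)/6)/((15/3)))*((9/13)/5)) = -672/95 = -7.07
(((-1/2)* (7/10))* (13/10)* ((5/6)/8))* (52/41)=-1183/19680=-0.06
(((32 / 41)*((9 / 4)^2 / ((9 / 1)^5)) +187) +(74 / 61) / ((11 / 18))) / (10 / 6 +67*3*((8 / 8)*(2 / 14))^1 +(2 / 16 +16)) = 212250950408 / 52231256649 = 4.06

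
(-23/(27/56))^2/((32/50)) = 3555.69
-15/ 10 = -3/ 2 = -1.50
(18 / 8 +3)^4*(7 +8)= 2917215 / 256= 11395.37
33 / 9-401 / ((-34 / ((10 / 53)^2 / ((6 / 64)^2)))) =22107049 / 429777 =51.44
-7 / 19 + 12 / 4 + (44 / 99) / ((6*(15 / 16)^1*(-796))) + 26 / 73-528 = -58688645336 / 111785265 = -525.01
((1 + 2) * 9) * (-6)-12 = -174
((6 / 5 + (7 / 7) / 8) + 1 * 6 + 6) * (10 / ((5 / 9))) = 4797 / 20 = 239.85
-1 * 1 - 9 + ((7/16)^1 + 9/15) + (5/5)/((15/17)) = -7.83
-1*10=-10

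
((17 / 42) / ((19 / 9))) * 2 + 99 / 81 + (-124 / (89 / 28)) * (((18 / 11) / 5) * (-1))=84215902 / 5859315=14.37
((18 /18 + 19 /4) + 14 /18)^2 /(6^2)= 55225 /46656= 1.18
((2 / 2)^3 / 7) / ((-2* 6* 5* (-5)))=1 / 2100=0.00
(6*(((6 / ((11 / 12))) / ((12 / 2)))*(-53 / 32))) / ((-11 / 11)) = 477 / 44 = 10.84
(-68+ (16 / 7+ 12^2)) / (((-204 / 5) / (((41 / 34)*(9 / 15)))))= -1.39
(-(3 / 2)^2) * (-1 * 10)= 45 / 2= 22.50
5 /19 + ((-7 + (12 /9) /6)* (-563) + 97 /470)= 306720727 /80370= 3816.36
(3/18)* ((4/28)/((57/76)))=2/63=0.03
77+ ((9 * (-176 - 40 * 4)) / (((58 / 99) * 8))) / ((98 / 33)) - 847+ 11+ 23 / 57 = -22583353 / 23142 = -975.86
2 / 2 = 1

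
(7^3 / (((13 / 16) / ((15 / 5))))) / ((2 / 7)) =57624 / 13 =4432.62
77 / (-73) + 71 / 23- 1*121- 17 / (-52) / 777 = -8070549245 / 67838316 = -118.97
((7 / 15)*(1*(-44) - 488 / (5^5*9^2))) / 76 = -0.27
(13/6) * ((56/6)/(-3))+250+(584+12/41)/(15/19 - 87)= 23822462/100737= 236.48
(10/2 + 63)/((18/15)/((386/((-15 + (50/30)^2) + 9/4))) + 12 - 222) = -787440/2432159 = -0.32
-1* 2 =-2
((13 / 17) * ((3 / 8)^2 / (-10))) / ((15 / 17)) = -39 / 3200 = -0.01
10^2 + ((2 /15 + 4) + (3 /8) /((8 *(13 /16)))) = 81269 /780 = 104.19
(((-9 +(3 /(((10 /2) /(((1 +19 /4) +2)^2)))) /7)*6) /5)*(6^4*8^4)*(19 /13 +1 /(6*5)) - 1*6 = -417218673306 /11375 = -36678564.69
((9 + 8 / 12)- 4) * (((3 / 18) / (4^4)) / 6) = 17 / 27648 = 0.00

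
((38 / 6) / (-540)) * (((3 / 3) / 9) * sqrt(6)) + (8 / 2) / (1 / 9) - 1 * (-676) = 712 - 19 * sqrt(6) / 14580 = 712.00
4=4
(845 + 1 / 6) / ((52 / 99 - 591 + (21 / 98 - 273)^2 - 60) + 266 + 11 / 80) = 327992280 / 28728673181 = 0.01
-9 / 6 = -3 / 2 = -1.50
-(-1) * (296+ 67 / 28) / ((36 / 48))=397.86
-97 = -97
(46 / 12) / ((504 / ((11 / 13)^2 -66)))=-0.50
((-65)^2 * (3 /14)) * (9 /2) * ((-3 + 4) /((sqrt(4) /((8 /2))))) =114075 /14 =8148.21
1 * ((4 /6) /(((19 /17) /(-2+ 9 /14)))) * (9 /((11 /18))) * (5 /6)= -765 /77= -9.94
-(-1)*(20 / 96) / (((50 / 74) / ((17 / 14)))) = 629 / 1680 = 0.37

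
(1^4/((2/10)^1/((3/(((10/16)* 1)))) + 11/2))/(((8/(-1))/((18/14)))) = -27/931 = -0.03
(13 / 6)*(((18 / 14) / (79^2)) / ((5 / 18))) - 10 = -2183999 / 218435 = -10.00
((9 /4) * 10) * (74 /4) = 1665 /4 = 416.25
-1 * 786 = -786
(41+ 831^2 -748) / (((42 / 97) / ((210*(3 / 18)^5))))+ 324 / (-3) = 166869691 / 3888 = 42919.16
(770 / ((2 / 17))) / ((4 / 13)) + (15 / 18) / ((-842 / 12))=35820765 / 1684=21271.24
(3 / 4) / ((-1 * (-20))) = 3 / 80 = 0.04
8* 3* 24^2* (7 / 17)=5692.24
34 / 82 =17 / 41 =0.41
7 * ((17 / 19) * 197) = 23443 / 19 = 1233.84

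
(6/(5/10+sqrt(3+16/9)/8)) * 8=13824/101 - 1152 * sqrt(43)/101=62.08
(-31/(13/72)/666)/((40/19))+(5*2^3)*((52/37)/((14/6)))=807077/33670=23.97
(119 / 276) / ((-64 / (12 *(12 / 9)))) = -119 / 1104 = -0.11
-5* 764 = -3820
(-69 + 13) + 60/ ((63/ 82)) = 22.10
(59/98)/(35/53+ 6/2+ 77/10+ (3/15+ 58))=15635/1806483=0.01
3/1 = 3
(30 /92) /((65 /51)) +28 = 16897 /598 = 28.26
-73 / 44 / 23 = -0.07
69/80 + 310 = 24869/80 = 310.86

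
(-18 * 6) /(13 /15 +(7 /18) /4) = -38880 /347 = -112.05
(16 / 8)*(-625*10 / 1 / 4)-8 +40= -3093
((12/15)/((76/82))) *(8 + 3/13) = 8774/1235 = 7.10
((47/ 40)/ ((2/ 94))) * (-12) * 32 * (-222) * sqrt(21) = 23539104 * sqrt(21)/ 5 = 21573945.17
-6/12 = -1/2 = -0.50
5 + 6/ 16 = 43/ 8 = 5.38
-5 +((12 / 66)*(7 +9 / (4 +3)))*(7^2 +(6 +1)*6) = 1453 / 11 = 132.09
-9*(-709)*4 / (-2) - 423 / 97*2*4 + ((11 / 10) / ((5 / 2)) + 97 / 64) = -1985773287 / 155200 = -12794.93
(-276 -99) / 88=-375 / 88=-4.26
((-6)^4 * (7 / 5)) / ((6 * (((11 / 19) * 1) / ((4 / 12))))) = 9576 / 55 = 174.11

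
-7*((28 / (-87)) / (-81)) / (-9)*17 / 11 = 3332 / 697653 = 0.00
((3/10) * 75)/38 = 45/76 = 0.59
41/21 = 1.95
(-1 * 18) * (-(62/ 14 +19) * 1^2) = 2952/ 7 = 421.71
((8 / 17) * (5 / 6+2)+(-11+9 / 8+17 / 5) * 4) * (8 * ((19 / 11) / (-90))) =2546 / 675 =3.77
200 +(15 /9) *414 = 890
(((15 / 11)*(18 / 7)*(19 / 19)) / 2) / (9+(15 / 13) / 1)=585 / 3388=0.17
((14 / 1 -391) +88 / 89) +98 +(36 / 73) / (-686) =-278.01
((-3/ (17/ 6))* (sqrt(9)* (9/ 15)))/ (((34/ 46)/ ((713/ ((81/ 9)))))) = -295182/ 1445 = -204.28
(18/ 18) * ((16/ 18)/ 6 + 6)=166/ 27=6.15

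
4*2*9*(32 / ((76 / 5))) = 2880 / 19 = 151.58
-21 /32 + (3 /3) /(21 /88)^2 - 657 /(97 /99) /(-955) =23015688161 /1307265120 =17.61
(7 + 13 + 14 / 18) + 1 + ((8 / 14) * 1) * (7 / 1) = 232 / 9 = 25.78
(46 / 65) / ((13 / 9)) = 414 / 845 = 0.49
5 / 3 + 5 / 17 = 100 / 51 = 1.96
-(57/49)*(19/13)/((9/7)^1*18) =-361/4914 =-0.07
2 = 2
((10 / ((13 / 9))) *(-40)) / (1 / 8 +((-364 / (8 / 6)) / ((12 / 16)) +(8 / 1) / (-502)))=7228800 / 9499009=0.76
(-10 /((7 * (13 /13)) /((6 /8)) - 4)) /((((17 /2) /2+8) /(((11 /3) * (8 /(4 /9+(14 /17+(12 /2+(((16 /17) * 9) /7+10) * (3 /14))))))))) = -33660 /72497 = -0.46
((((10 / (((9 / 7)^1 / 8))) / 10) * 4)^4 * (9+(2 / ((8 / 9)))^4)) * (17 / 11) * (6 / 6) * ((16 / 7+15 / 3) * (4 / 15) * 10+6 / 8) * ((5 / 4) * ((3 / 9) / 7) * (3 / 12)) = 148347304000 / 24057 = 6166492.25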